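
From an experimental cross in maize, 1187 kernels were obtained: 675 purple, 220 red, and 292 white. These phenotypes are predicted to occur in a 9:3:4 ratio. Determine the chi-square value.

Total ratio parts = 16. Expected numbers out of 1187:
  purple: 1187 × 9/16 = 667.6875
  red: 1187 × 3/16 = 222.5625
  white: 1187 × 4/16 = 296.75
χ² = Σ (O − E)² / E
  purple: (675 − 667.6875)² / 667.6875 = 0.0801
  red: (220 − 222.5625)² / 222.5625 = 0.0295
  white: (292 − 296.75)² / 296.75 = 0.0760
χ² = 0.0801 + 0.0295 + 0.0760 = 0.1856 ≈ 0.186

0.186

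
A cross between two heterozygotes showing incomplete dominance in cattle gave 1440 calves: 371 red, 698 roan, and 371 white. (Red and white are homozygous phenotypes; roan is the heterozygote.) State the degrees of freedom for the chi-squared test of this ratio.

2

With incomplete dominance, a heterozygote × heterozygote cross gives a 1:2:1 phenotypic ratio.
A goodness-of-fit test with 3 phenotype classes has df = 3 − 1 = 2.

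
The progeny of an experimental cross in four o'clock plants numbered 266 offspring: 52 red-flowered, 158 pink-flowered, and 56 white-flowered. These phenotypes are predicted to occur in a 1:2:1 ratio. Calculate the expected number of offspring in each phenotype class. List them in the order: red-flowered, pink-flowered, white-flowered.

66.5, 133, 66.5

Under the 1:2:1 hypothesis (Σ ratio = 4, N = 266):
  red-flowered: 266 × 1/4 = 66.5
  pink-flowered: 266 × 2/4 = 133
  white-flowered: 266 × 1/4 = 66.5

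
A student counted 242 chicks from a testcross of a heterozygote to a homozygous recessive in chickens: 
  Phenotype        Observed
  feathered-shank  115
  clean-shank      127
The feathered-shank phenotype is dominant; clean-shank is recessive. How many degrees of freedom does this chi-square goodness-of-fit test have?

1

A testcross of a heterozygote (Aa × aa) gives a 1:1 phenotypic ratio.
A goodness-of-fit test with 2 phenotype classes has df = 2 − 1 = 1.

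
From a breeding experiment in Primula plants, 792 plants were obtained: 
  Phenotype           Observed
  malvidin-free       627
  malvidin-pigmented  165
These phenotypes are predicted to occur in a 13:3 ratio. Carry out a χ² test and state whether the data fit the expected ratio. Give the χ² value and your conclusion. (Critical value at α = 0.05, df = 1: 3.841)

2.256; consistent

The 13:3 ratio has 16 parts, so with N = 792 the expected counts are:
  malvidin-free: 792 × 13/16 = 643.5
  malvidin-pigmented: 792 × 3/16 = 148.5
χ² = Σ (O − E)² / E
  malvidin-free: (627 − 643.5)² / 643.5 = 0.4231
  malvidin-pigmented: (165 − 148.5)² / 148.5 = 1.8333
χ² = 0.4231 + 1.8333 = 2.2564 ≈ 2.256
Degrees of freedom = 2 − 1 = 1; critical value at α = 0.05 is 3.841.
Since 2.256 < 3.841, we fail to reject the null hypothesis — the data are consistent with the 13:3 ratio.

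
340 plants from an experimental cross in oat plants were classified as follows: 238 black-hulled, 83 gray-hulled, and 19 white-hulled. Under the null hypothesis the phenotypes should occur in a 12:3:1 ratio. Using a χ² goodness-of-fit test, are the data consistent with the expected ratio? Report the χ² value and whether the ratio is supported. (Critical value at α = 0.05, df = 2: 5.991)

Expected counts for N = 340 under a 12:3:1 ratio (total parts = 16):
  black-hulled: 340 × 12/16 = 255
  gray-hulled: 340 × 3/16 = 63.75
  white-hulled: 340 × 1/16 = 21.25
χ² = Σ (O − E)² / E
  black-hulled: (238 − 255)² / 255 = 1.1333
  gray-hulled: (83 − 63.75)² / 63.75 = 5.8127
  white-hulled: (19 − 21.25)² / 21.25 = 0.2382
χ² = 1.1333 + 5.8127 + 0.2382 = 7.1842 ≈ 7.184
Degrees of freedom = 3 − 1 = 2; critical value at α = 0.05 is 5.991.
Since 7.184 > 5.991, we reject the null hypothesis — the data do not fit the 12:3:1 ratio.

7.184; not consistent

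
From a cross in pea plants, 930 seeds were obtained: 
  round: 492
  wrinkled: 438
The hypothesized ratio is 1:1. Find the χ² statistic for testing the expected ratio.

Expected counts for N = 930 under a 1:1 ratio (total parts = 2):
  round: 930 × 1/2 = 465
  wrinkled: 930 × 1/2 = 465
χ² = Σ (O − E)² / E
  round: (492 − 465)² / 465 = 1.5677
  wrinkled: (438 − 465)² / 465 = 1.5677
χ² = 1.5677 + 1.5677 = 3.1354 ≈ 3.135

3.135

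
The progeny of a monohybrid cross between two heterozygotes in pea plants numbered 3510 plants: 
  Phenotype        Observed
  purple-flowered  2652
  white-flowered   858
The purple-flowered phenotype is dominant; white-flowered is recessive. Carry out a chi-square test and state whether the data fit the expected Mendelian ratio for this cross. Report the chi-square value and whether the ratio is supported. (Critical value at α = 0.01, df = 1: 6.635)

0.578; consistent

For a monohybrid cross between heterozygotes with complete dominance, the expected phenotypic ratio is 3:1.
The 3:1 ratio has 4 parts, so with N = 3510 the expected counts are:
  purple-flowered: 3510 × 3/4 = 2632.5
  white-flowered: 3510 × 1/4 = 877.5
χ² = Σ (O − E)² / E
  purple-flowered: (2652 − 2632.5)² / 2632.5 = 0.1444
  white-flowered: (858 − 877.5)² / 877.5 = 0.4333
χ² = 0.1444 + 0.4333 = 0.5777 ≈ 0.578
Degrees of freedom = 2 − 1 = 1; critical value at α = 0.01 is 6.635.
Since 0.578 < 6.635, we fail to reject the null hypothesis — the data are consistent with the 3:1 ratio.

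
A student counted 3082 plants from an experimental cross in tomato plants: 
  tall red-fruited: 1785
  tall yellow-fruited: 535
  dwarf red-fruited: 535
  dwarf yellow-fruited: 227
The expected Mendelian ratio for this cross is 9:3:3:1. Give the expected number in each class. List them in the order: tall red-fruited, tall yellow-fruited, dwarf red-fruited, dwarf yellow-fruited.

The 9:3:3:1 ratio has 16 parts, so with N = 3082 the expected counts are:
  tall red-fruited: 3082 × 9/16 = 1733.625
  tall yellow-fruited: 3082 × 3/16 = 577.875
  dwarf red-fruited: 3082 × 3/16 = 577.875
  dwarf yellow-fruited: 3082 × 1/16 = 192.625

1733.625, 577.875, 577.875, 192.625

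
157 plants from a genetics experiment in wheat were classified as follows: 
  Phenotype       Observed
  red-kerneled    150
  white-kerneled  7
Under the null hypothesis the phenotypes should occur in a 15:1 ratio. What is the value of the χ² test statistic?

The 15:1 ratio has 16 parts, so with N = 157 the expected counts are:
  red-kerneled: 157 × 15/16 = 147.1875
  white-kerneled: 157 × 1/16 = 9.8125
χ² = Σ (O − E)² / E
  red-kerneled: (150 − 147.1875)² / 147.1875 = 0.0537
  white-kerneled: (7 − 9.8125)² / 9.8125 = 0.8061
χ² = 0.0537 + 0.8061 = 0.8598 ≈ 0.860

0.860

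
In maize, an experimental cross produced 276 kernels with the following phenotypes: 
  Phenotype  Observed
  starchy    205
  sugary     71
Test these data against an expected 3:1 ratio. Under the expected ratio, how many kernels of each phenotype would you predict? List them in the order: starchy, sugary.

The 3:1 ratio has 4 parts, so with N = 276 the expected counts are:
  starchy: 276 × 3/4 = 207
  sugary: 276 × 1/4 = 69

207, 69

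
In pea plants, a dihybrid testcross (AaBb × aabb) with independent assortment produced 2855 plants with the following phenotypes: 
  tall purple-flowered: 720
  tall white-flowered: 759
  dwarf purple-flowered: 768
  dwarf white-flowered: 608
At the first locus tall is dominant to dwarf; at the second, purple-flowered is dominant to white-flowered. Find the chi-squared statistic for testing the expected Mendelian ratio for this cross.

22.715

A dihybrid testcross with independent assortment gives a 1:1:1:1 ratio.
Total ratio parts = 4. Expected numbers out of 2855:
  tall purple-flowered: 2855 × 1/4 = 713.75
  tall white-flowered: 2855 × 1/4 = 713.75
  dwarf purple-flowered: 2855 × 1/4 = 713.75
  dwarf white-flowered: 2855 × 1/4 = 713.75
χ² = Σ (O − E)² / E
  tall purple-flowered: (720 − 713.75)² / 713.75 = 0.0547
  tall white-flowered: (759 − 713.75)² / 713.75 = 2.8687
  dwarf purple-flowered: (768 − 713.75)² / 713.75 = 4.1234
  dwarf white-flowered: (608 − 713.75)² / 713.75 = 15.6680
χ² = 0.0547 + 2.8687 + 4.1234 + 15.6680 = 22.7148 ≈ 22.715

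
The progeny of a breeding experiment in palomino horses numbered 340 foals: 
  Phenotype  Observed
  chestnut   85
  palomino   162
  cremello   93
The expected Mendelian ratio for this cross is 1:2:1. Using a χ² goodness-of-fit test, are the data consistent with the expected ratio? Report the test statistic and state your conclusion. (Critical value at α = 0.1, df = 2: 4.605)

Under the 1:2:1 hypothesis (Σ ratio = 4, N = 340):
  chestnut: 340 × 1/4 = 85
  palomino: 340 × 2/4 = 170
  cremello: 340 × 1/4 = 85
χ² = Σ (O − E)² / E
  chestnut: (85 − 85)² / 85 = 0.0000
  palomino: (162 − 170)² / 170 = 0.3765
  cremello: (93 − 85)² / 85 = 0.7529
χ² = 0.0000 + 0.3765 + 0.7529 = 1.1294 ≈ 1.129
Degrees of freedom = 3 − 1 = 2; critical value at α = 0.1 is 4.605.
Since 1.129 < 4.605, we fail to reject the null hypothesis — the data are consistent with the 1:2:1 ratio.

1.129; consistent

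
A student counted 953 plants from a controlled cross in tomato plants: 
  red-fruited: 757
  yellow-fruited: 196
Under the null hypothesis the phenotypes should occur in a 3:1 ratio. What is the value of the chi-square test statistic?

The 3:1 ratio has 4 parts, so with N = 953 the expected counts are:
  red-fruited: 953 × 3/4 = 714.75
  yellow-fruited: 953 × 1/4 = 238.25
χ² = Σ (O − E)² / E
  red-fruited: (757 − 714.75)² / 714.75 = 2.4975
  yellow-fruited: (196 − 238.25)² / 238.25 = 7.4924
χ² = 2.4975 + 7.4924 = 9.9899 ≈ 9.990

9.990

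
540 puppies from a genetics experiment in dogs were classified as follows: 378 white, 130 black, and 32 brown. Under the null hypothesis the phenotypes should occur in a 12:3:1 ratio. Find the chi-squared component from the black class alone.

8.164

Expected counts for N = 540 under a 12:3:1 ratio (total parts = 16):
  white: 540 × 12/16 = 405
  black: 540 × 3/16 = 101.25
  brown: 540 × 1/16 = 33.75
Contribution of black: (130 − 101.25)² / 101.25 = 8.1636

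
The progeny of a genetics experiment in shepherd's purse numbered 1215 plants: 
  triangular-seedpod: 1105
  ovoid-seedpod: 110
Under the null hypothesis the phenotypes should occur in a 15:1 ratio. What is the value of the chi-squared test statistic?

Under the 15:1 hypothesis (Σ ratio = 16, N = 1215):
  triangular-seedpod: 1215 × 15/16 = 1139.0625
  ovoid-seedpod: 1215 × 1/16 = 75.9375
χ² = Σ (O − E)² / E
  triangular-seedpod: (1105 − 1139.0625)² / 1139.0625 = 1.0186
  ovoid-seedpod: (110 − 75.9375)² / 75.9375 = 15.2791
χ² = 1.0186 + 15.2791 = 16.2977 ≈ 16.298

16.298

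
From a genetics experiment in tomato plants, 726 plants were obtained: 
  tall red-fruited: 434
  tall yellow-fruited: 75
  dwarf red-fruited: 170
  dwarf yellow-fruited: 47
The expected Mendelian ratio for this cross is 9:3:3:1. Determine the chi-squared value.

Under the 9:3:3:1 hypothesis (Σ ratio = 16, N = 726):
  tall red-fruited: 726 × 9/16 = 408.375
  tall yellow-fruited: 726 × 3/16 = 136.125
  dwarf red-fruited: 726 × 3/16 = 136.125
  dwarf yellow-fruited: 726 × 1/16 = 45.375
χ² = Σ (O − E)² / E
  tall red-fruited: (434 − 408.375)² / 408.375 = 1.6079
  tall yellow-fruited: (75 − 136.125)² / 136.125 = 27.4473
  dwarf red-fruited: (170 − 136.125)² / 136.125 = 8.4299
  dwarf yellow-fruited: (47 − 45.375)² / 45.375 = 0.0582
χ² = 1.6079 + 27.4473 + 8.4299 + 0.0582 = 37.5433 ≈ 37.543

37.543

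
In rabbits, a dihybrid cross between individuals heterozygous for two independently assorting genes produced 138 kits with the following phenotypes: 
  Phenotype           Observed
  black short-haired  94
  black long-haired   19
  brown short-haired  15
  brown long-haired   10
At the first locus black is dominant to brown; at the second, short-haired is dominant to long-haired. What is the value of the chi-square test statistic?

10.071

A dihybrid F₂ with independent assortment and complete dominance at both loci gives a 9:3:3:1 phenotypic ratio.
Under the 9:3:3:1 hypothesis (Σ ratio = 16, N = 138):
  black short-haired: 138 × 9/16 = 77.625
  black long-haired: 138 × 3/16 = 25.875
  brown short-haired: 138 × 3/16 = 25.875
  brown long-haired: 138 × 1/16 = 8.625
χ² = Σ (O − E)² / E
  black short-haired: (94 − 77.625)² / 77.625 = 3.4543
  black long-haired: (19 − 25.875)² / 25.875 = 1.8267
  brown short-haired: (15 − 25.875)² / 25.875 = 4.5707
  brown long-haired: (10 − 8.625)² / 8.625 = 0.2192
χ² = 3.4543 + 1.8267 + 4.5707 + 0.2192 = 10.0709 ≈ 10.071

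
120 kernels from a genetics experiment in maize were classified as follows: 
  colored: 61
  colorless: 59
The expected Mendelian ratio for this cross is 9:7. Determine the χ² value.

1.431

Total ratio parts = 16. Expected numbers out of 120:
  colored: 120 × 9/16 = 67.5
  colorless: 120 × 7/16 = 52.5
χ² = Σ (O − E)² / E
  colored: (61 − 67.5)² / 67.5 = 0.6259
  colorless: (59 − 52.5)² / 52.5 = 0.8048
χ² = 0.6259 + 0.8048 = 1.4307 ≈ 1.431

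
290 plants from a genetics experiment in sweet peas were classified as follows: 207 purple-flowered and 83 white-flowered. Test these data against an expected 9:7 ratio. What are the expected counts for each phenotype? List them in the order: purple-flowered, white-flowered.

Expected counts for N = 290 under a 9:7 ratio (total parts = 16):
  purple-flowered: 290 × 9/16 = 163.125
  white-flowered: 290 × 7/16 = 126.875

163.125, 126.875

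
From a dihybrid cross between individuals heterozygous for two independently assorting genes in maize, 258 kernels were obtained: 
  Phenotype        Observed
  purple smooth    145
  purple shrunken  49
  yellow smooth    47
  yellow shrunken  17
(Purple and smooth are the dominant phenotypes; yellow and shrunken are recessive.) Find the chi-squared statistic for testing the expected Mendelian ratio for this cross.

A dihybrid F₂ with independent assortment and complete dominance at both loci gives a 9:3:3:1 phenotypic ratio.
Expected counts for N = 258 under a 9:3:3:1 ratio (total parts = 16):
  purple smooth: 258 × 9/16 = 145.125
  purple shrunken: 258 × 3/16 = 48.375
  yellow smooth: 258 × 3/16 = 48.375
  yellow shrunken: 258 × 1/16 = 16.125
χ² = Σ (O − E)² / E
  purple smooth: (145 − 145.125)² / 145.125 = 0.0001
  purple shrunken: (49 − 48.375)² / 48.375 = 0.0081
  yellow smooth: (47 − 48.375)² / 48.375 = 0.0391
  yellow shrunken: (17 − 16.125)² / 16.125 = 0.0475
χ² = 0.0001 + 0.0081 + 0.0391 + 0.0475 = 0.0948 ≈ 0.095

0.095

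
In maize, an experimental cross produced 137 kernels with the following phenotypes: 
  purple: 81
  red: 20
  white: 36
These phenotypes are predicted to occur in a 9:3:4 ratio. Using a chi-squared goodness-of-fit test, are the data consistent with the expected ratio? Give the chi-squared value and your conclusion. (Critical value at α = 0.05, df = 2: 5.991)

Expected counts for N = 137 under a 9:3:4 ratio (total parts = 16):
  purple: 137 × 9/16 = 77.0625
  red: 137 × 3/16 = 25.6875
  white: 137 × 4/16 = 34.25
χ² = Σ (O − E)² / E
  purple: (81 − 77.0625)² / 77.0625 = 0.2012
  red: (20 − 25.6875)² / 25.6875 = 1.2593
  white: (36 − 34.25)² / 34.25 = 0.0894
χ² = 0.2012 + 1.2593 + 0.0894 = 1.5499 ≈ 1.550
Degrees of freedom = 3 − 1 = 2; critical value at α = 0.05 is 5.991.
Since 1.550 < 5.991, we fail to reject the null hypothesis — the data are consistent with the 9:3:4 ratio.

1.550; consistent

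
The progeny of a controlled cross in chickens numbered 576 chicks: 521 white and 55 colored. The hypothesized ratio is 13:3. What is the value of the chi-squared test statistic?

32.011

The 13:3 ratio has 16 parts, so with N = 576 the expected counts are:
  white: 576 × 13/16 = 468
  colored: 576 × 3/16 = 108
χ² = Σ (O − E)² / E
  white: (521 − 468)² / 468 = 6.0021
  colored: (55 − 108)² / 108 = 26.0093
χ² = 6.0021 + 26.0093 = 32.0114 ≈ 32.011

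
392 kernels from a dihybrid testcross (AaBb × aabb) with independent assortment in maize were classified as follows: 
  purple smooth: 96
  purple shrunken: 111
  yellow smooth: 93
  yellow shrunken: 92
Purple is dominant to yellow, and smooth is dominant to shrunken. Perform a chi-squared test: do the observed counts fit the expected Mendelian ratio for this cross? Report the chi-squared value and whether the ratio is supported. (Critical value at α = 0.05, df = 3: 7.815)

A dihybrid testcross with independent assortment gives a 1:1:1:1 ratio.
Expected counts for N = 392 under a 1:1:1:1 ratio (total parts = 4):
  purple smooth: 392 × 1/4 = 98
  purple shrunken: 392 × 1/4 = 98
  yellow smooth: 392 × 1/4 = 98
  yellow shrunken: 392 × 1/4 = 98
χ² = Σ (O − E)² / E
  purple smooth: (96 − 98)² / 98 = 0.0408
  purple shrunken: (111 − 98)² / 98 = 1.7245
  yellow smooth: (93 − 98)² / 98 = 0.2551
  yellow shrunken: (92 − 98)² / 98 = 0.3673
χ² = 0.0408 + 1.7245 + 0.2551 + 0.3673 = 2.3877 ≈ 2.388
Degrees of freedom = 4 − 1 = 3; critical value at α = 0.05 is 7.815.
Since 2.388 < 7.815, we fail to reject the null hypothesis — the data are consistent with the 1:1:1:1 ratio.

2.388; consistent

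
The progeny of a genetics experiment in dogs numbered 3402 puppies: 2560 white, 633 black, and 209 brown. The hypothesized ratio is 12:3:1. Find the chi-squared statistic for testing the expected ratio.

0.127

Total ratio parts = 16. Expected numbers out of 3402:
  white: 3402 × 12/16 = 2551.5
  black: 3402 × 3/16 = 637.875
  brown: 3402 × 1/16 = 212.625
χ² = Σ (O − E)² / E
  white: (2560 − 2551.5)² / 2551.5 = 0.0283
  black: (633 − 637.875)² / 637.875 = 0.0373
  brown: (209 − 212.625)² / 212.625 = 0.0618
χ² = 0.0283 + 0.0373 + 0.0618 = 0.1274 ≈ 0.127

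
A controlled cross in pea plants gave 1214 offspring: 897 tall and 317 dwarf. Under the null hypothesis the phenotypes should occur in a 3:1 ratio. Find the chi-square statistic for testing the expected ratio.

Expected counts for N = 1214 under a 3:1 ratio (total parts = 4):
  tall: 1214 × 3/4 = 910.5
  dwarf: 1214 × 1/4 = 303.5
χ² = Σ (O − E)² / E
  tall: (897 − 910.5)² / 910.5 = 0.2002
  dwarf: (317 − 303.5)² / 303.5 = 0.6005
χ² = 0.2002 + 0.6005 = 0.8007 ≈ 0.801

0.801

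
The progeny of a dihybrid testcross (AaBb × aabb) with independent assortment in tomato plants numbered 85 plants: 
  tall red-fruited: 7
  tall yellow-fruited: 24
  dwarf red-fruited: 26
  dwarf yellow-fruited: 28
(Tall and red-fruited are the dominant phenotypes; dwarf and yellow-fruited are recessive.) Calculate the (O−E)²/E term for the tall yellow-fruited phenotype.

0.356

A dihybrid testcross with independent assortment gives a 1:1:1:1 ratio.
Total ratio parts = 4. Expected numbers out of 85:
  tall red-fruited: 85 × 1/4 = 21.25
  tall yellow-fruited: 85 × 1/4 = 21.25
  dwarf red-fruited: 85 × 1/4 = 21.25
  dwarf yellow-fruited: 85 × 1/4 = 21.25
Contribution of tall yellow-fruited: (24 − 21.25)² / 21.25 = 0.3559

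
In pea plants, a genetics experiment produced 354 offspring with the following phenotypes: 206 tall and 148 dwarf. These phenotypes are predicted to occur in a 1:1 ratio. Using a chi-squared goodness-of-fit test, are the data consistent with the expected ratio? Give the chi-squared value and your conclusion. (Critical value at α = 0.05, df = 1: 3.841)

Under the 1:1 hypothesis (Σ ratio = 2, N = 354):
  tall: 354 × 1/2 = 177
  dwarf: 354 × 1/2 = 177
χ² = Σ (O − E)² / E
  tall: (206 − 177)² / 177 = 4.7514
  dwarf: (148 − 177)² / 177 = 4.7514
χ² = 4.7514 + 4.7514 = 9.5028 ≈ 9.503
Degrees of freedom = 2 − 1 = 1; critical value at α = 0.05 is 3.841.
Since 9.503 > 3.841, we reject the null hypothesis — the data do not fit the 1:1 ratio.

9.503; not consistent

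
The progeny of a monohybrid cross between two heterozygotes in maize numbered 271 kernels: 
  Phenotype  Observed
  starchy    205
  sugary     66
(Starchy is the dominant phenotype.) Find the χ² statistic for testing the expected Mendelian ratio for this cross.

For a monohybrid cross between heterozygotes with complete dominance, the expected phenotypic ratio is 3:1.
Under the 3:1 hypothesis (Σ ratio = 4, N = 271):
  starchy: 271 × 3/4 = 203.25
  sugary: 271 × 1/4 = 67.75
χ² = Σ (O − E)² / E
  starchy: (205 − 203.25)² / 203.25 = 0.0151
  sugary: (66 − 67.75)² / 67.75 = 0.0452
χ² = 0.0151 + 0.0452 = 0.0603 ≈ 0.060

0.060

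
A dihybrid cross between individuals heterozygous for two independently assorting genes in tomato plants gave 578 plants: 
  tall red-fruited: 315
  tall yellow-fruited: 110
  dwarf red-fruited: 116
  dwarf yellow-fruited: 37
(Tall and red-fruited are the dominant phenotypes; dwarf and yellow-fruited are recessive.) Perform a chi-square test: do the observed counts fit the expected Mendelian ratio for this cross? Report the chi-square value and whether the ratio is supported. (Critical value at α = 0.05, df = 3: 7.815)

A dihybrid F₂ with independent assortment and complete dominance at both loci gives a 9:3:3:1 phenotypic ratio.
Expected counts for N = 578 under a 9:3:3:1 ratio (total parts = 16):
  tall red-fruited: 578 × 9/16 = 325.125
  tall yellow-fruited: 578 × 3/16 = 108.375
  dwarf red-fruited: 578 × 3/16 = 108.375
  dwarf yellow-fruited: 578 × 1/16 = 36.125
χ² = Σ (O − E)² / E
  tall red-fruited: (315 − 325.125)² / 325.125 = 0.3153
  tall yellow-fruited: (110 − 108.375)² / 108.375 = 0.0244
  dwarf red-fruited: (116 − 108.375)² / 108.375 = 0.5365
  dwarf yellow-fruited: (37 − 36.125)² / 36.125 = 0.0212
χ² = 0.3153 + 0.0244 + 0.5365 + 0.0212 = 0.8974 ≈ 0.897
Degrees of freedom = 4 − 1 = 3; critical value at α = 0.05 is 7.815.
Since 0.897 < 7.815, we fail to reject the null hypothesis — the data are consistent with the 9:3:3:1 ratio.

0.897; consistent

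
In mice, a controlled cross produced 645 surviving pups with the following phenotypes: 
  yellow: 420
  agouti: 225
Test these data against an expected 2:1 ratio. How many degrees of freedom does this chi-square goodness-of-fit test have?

1

A goodness-of-fit test with 2 phenotype classes has df = 2 − 1 = 1.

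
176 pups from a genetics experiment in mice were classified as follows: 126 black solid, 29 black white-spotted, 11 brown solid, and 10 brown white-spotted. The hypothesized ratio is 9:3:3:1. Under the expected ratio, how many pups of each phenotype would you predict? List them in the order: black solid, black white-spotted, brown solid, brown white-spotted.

Under the 9:3:3:1 hypothesis (Σ ratio = 16, N = 176):
  black solid: 176 × 9/16 = 99
  black white-spotted: 176 × 3/16 = 33
  brown solid: 176 × 3/16 = 33
  brown white-spotted: 176 × 1/16 = 11

99, 33, 33, 11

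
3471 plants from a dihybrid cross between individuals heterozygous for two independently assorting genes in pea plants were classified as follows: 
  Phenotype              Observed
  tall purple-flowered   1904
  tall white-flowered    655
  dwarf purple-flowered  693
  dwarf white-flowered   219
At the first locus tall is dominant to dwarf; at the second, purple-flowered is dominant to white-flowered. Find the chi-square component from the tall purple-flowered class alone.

1.202

A dihybrid F₂ with independent assortment and complete dominance at both loci gives a 9:3:3:1 phenotypic ratio.
Expected counts for N = 3471 under a 9:3:3:1 ratio (total parts = 16):
  tall purple-flowered: 3471 × 9/16 = 1952.4375
  tall white-flowered: 3471 × 3/16 = 650.8125
  dwarf purple-flowered: 3471 × 3/16 = 650.8125
  dwarf white-flowered: 3471 × 1/16 = 216.9375
Contribution of tall purple-flowered: (1904 − 1952.4375)² / 1952.4375 = 1.2017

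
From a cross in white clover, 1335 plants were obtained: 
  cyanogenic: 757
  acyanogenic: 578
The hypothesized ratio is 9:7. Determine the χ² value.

Total ratio parts = 16. Expected numbers out of 1335:
  cyanogenic: 1335 × 9/16 = 750.9375
  acyanogenic: 1335 × 7/16 = 584.0625
χ² = Σ (O − E)² / E
  cyanogenic: (757 − 750.9375)² / 750.9375 = 0.0489
  acyanogenic: (578 − 584.0625)² / 584.0625 = 0.0629
χ² = 0.0489 + 0.0629 = 0.1118 ≈ 0.112

0.112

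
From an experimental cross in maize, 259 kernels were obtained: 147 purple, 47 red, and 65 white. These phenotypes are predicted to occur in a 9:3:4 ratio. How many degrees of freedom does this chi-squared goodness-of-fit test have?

2

A goodness-of-fit test with 3 phenotype classes has df = 3 − 1 = 2.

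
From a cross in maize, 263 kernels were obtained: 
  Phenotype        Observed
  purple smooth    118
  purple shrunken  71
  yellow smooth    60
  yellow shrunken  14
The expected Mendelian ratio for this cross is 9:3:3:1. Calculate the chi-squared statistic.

18.274

Total ratio parts = 16. Expected numbers out of 263:
  purple smooth: 263 × 9/16 = 147.9375
  purple shrunken: 263 × 3/16 = 49.3125
  yellow smooth: 263 × 3/16 = 49.3125
  yellow shrunken: 263 × 1/16 = 16.4375
χ² = Σ (O − E)² / E
  purple smooth: (118 − 147.9375)² / 147.9375 = 6.0583
  purple shrunken: (71 − 49.3125)² / 49.3125 = 9.5381
  yellow smooth: (60 − 49.3125)² / 49.3125 = 2.3163
  yellow shrunken: (14 − 16.4375)² / 16.4375 = 0.3615
χ² = 6.0583 + 9.5381 + 2.3163 + 0.3615 = 18.2742 ≈ 18.274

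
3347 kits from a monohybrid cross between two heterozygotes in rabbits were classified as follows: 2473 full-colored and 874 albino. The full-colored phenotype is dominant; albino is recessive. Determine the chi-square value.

For a monohybrid cross between heterozygotes with complete dominance, the expected phenotypic ratio is 3:1.
The 3:1 ratio has 4 parts, so with N = 3347 the expected counts are:
  full-colored: 3347 × 3/4 = 2510.25
  albino: 3347 × 1/4 = 836.75
χ² = Σ (O − E)² / E
  full-colored: (2473 − 2510.25)² / 2510.25 = 0.5528
  albino: (874 − 836.75)² / 836.75 = 1.6583
χ² = 0.5528 + 1.6583 = 2.2111 ≈ 2.211

2.211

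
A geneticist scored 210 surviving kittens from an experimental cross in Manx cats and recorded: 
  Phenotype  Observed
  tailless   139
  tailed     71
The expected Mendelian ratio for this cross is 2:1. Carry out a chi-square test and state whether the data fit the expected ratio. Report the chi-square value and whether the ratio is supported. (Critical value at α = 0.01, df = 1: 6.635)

0.021; consistent

Total ratio parts = 3. Expected numbers out of 210:
  tailless: 210 × 2/3 = 140
  tailed: 210 × 1/3 = 70
χ² = Σ (O − E)² / E
  tailless: (139 − 140)² / 140 = 0.0071
  tailed: (71 − 70)² / 70 = 0.0143
χ² = 0.0071 + 0.0143 = 0.0214 ≈ 0.021
Degrees of freedom = 2 − 1 = 1; critical value at α = 0.01 is 6.635.
Since 0.021 < 6.635, we fail to reject the null hypothesis — the data are consistent with the 2:1 ratio.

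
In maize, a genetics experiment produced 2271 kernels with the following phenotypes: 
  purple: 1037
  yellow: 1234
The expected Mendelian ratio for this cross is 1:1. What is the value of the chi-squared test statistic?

The 1:1 ratio has 2 parts, so with N = 2271 the expected counts are:
  purple: 2271 × 1/2 = 1135.5
  yellow: 2271 × 1/2 = 1135.5
χ² = Σ (O − E)² / E
  purple: (1037 − 1135.5)² / 1135.5 = 8.5445
  yellow: (1234 − 1135.5)² / 1135.5 = 8.5445
χ² = 8.5445 + 8.5445 = 17.089

17.089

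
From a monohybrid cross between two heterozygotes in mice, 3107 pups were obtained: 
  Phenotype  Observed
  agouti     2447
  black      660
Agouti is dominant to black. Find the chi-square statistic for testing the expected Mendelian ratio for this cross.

For a monohybrid cross between heterozygotes with complete dominance, the expected phenotypic ratio is 3:1.
Total ratio parts = 4. Expected numbers out of 3107:
  agouti: 3107 × 3/4 = 2330.25
  black: 3107 × 1/4 = 776.75
χ² = Σ (O − E)² / E
  agouti: (2447 − 2330.25)² / 2330.25 = 5.8494
  black: (660 − 776.75)² / 776.75 = 17.5482
χ² = 5.8494 + 17.5482 = 23.3976 ≈ 23.398

23.398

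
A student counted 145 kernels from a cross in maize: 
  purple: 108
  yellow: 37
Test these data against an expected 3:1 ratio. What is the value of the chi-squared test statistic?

0.021

Expected counts for N = 145 under a 3:1 ratio (total parts = 4):
  purple: 145 × 3/4 = 108.75
  yellow: 145 × 1/4 = 36.25
χ² = Σ (O − E)² / E
  purple: (108 − 108.75)² / 108.75 = 0.0052
  yellow: (37 − 36.25)² / 36.25 = 0.0155
χ² = 0.0052 + 0.0155 = 0.0207 ≈ 0.021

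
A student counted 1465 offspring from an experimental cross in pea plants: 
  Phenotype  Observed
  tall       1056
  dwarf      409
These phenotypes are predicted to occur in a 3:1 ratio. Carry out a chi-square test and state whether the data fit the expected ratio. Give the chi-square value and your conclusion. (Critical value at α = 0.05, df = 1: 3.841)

Total ratio parts = 4. Expected numbers out of 1465:
  tall: 1465 × 3/4 = 1098.75
  dwarf: 1465 × 1/4 = 366.25
χ² = Σ (O − E)² / E
  tall: (1056 − 1098.75)² / 1098.75 = 1.6633
  dwarf: (409 − 366.25)² / 366.25 = 4.9899
χ² = 1.6633 + 4.9899 = 6.6532 ≈ 6.653
Degrees of freedom = 2 − 1 = 1; critical value at α = 0.05 is 3.841.
Since 6.653 > 3.841, we reject the null hypothesis — the data do not fit the 3:1 ratio.

6.653; not consistent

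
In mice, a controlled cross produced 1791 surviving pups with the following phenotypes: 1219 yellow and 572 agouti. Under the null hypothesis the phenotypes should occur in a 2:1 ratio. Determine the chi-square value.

1.570

Total ratio parts = 3. Expected numbers out of 1791:
  yellow: 1791 × 2/3 = 1194
  agouti: 1791 × 1/3 = 597
χ² = Σ (O − E)² / E
  yellow: (1219 − 1194)² / 1194 = 0.5235
  agouti: (572 − 597)² / 597 = 1.0469
χ² = 0.5235 + 1.0469 = 1.5704 ≈ 1.570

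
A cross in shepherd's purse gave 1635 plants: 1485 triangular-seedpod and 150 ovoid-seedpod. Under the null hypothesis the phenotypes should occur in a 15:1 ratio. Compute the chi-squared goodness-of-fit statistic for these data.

Under the 15:1 hypothesis (Σ ratio = 16, N = 1635):
  triangular-seedpod: 1635 × 15/16 = 1532.8125
  ovoid-seedpod: 1635 × 1/16 = 102.1875
χ² = Σ (O − E)² / E
  triangular-seedpod: (1485 − 1532.8125)² / 1532.8125 = 1.4914
  ovoid-seedpod: (150 − 102.1875)² / 102.1875 = 22.3710
χ² = 1.4914 + 22.3710 = 23.8624 ≈ 23.862

23.862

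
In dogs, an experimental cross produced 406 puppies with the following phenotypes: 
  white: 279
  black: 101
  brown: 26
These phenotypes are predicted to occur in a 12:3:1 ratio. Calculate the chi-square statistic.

10.279

The 12:3:1 ratio has 16 parts, so with N = 406 the expected counts are:
  white: 406 × 12/16 = 304.5
  black: 406 × 3/16 = 76.125
  brown: 406 × 1/16 = 25.375
χ² = Σ (O − E)² / E
  white: (279 − 304.5)² / 304.5 = 2.1355
  black: (101 − 76.125)² / 76.125 = 8.1283
  brown: (26 − 25.375)² / 25.375 = 0.0154
χ² = 2.1355 + 8.1283 + 0.0154 = 10.2792 ≈ 10.279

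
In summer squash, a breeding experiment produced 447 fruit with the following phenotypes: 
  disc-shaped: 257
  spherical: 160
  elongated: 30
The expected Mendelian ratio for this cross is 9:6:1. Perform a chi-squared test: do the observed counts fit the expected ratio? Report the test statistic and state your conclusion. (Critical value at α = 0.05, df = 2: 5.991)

Total ratio parts = 16. Expected numbers out of 447:
  disc-shaped: 447 × 9/16 = 251.4375
  spherical: 447 × 6/16 = 167.625
  elongated: 447 × 1/16 = 27.9375
χ² = Σ (O − E)² / E
  disc-shaped: (257 − 251.4375)² / 251.4375 = 0.1231
  spherical: (160 − 167.625)² / 167.625 = 0.3468
  elongated: (30 − 27.9375)² / 27.9375 = 0.1523
χ² = 0.1231 + 0.3468 + 0.1523 = 0.6222 ≈ 0.622
Degrees of freedom = 3 − 1 = 2; critical value at α = 0.05 is 5.991.
Since 0.622 < 5.991, we fail to reject the null hypothesis — the data are consistent with the 9:6:1 ratio.

0.622; consistent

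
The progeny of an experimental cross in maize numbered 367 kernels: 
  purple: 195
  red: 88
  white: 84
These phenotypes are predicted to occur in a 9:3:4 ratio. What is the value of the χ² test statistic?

6.639

Under the 9:3:4 hypothesis (Σ ratio = 16, N = 367):
  purple: 367 × 9/16 = 206.4375
  red: 367 × 3/16 = 68.8125
  white: 367 × 4/16 = 91.75
χ² = Σ (O − E)² / E
  purple: (195 − 206.4375)² / 206.4375 = 0.6337
  red: (88 − 68.8125)² / 68.8125 = 5.3502
  white: (84 − 91.75)² / 91.75 = 0.6546
χ² = 0.6337 + 5.3502 + 0.6546 = 6.6385 ≈ 6.639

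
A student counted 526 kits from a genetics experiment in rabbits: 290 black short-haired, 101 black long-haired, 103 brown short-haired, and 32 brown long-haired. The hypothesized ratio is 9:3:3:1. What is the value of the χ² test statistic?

Total ratio parts = 16. Expected numbers out of 526:
  black short-haired: 526 × 9/16 = 295.875
  black long-haired: 526 × 3/16 = 98.625
  brown short-haired: 526 × 3/16 = 98.625
  brown long-haired: 526 × 1/16 = 32.875
χ² = Σ (O − E)² / E
  black short-haired: (290 − 295.875)² / 295.875 = 0.1167
  black long-haired: (101 − 98.625)² / 98.625 = 0.0572
  brown short-haired: (103 − 98.625)² / 98.625 = 0.1941
  brown long-haired: (32 − 32.875)² / 32.875 = 0.0233
χ² = 0.1167 + 0.0572 + 0.1941 + 0.0233 = 0.3913 ≈ 0.391

0.391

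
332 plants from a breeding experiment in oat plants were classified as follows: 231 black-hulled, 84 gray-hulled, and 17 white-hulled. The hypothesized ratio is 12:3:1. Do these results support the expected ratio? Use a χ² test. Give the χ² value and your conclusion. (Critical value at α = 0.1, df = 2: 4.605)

9.578; not consistent

Total ratio parts = 16. Expected numbers out of 332:
  black-hulled: 332 × 12/16 = 249
  gray-hulled: 332 × 3/16 = 62.25
  white-hulled: 332 × 1/16 = 20.75
χ² = Σ (O − E)² / E
  black-hulled: (231 − 249)² / 249 = 1.3012
  gray-hulled: (84 − 62.25)² / 62.25 = 7.5994
  white-hulled: (17 − 20.75)² / 20.75 = 0.6777
χ² = 1.3012 + 7.5994 + 0.6777 = 9.5783 ≈ 9.578
Degrees of freedom = 3 − 1 = 2; critical value at α = 0.1 is 4.605.
Since 9.578 > 4.605, we reject the null hypothesis — the data do not fit the 12:3:1 ratio.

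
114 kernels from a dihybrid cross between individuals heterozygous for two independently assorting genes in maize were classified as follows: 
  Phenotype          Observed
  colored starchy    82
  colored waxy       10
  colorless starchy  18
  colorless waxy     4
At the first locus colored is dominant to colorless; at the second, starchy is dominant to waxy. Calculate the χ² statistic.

12.940

A dihybrid F₂ with independent assortment and complete dominance at both loci gives a 9:3:3:1 phenotypic ratio.
The 9:3:3:1 ratio has 16 parts, so with N = 114 the expected counts are:
  colored starchy: 114 × 9/16 = 64.125
  colored waxy: 114 × 3/16 = 21.375
  colorless starchy: 114 × 3/16 = 21.375
  colorless waxy: 114 × 1/16 = 7.125
χ² = Σ (O − E)² / E
  colored starchy: (82 − 64.125)² / 64.125 = 4.9827
  colored waxy: (10 − 21.375)² / 21.375 = 6.0534
  colorless starchy: (18 − 21.375)² / 21.375 = 0.5329
  colorless waxy: (4 − 7.125)² / 7.125 = 1.3706
χ² = 4.9827 + 6.0534 + 0.5329 + 1.3706 = 12.9396 ≈ 12.940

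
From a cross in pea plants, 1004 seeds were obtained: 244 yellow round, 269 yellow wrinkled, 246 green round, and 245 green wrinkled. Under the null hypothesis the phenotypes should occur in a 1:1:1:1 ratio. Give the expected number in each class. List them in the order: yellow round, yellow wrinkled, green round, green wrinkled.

251, 251, 251, 251

Total ratio parts = 4. Expected numbers out of 1004:
  yellow round: 1004 × 1/4 = 251
  yellow wrinkled: 1004 × 1/4 = 251
  green round: 1004 × 1/4 = 251
  green wrinkled: 1004 × 1/4 = 251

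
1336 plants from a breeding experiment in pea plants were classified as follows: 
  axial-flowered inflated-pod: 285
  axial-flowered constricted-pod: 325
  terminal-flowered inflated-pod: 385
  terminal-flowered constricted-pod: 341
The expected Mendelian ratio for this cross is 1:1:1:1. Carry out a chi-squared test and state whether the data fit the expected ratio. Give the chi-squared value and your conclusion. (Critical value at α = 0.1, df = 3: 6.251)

Under the 1:1:1:1 hypothesis (Σ ratio = 4, N = 1336):
  axial-flowered inflated-pod: 1336 × 1/4 = 334
  axial-flowered constricted-pod: 1336 × 1/4 = 334
  terminal-flowered inflated-pod: 1336 × 1/4 = 334
  terminal-flowered constricted-pod: 1336 × 1/4 = 334
χ² = Σ (O − E)² / E
  axial-flowered inflated-pod: (285 − 334)² / 334 = 7.1886
  axial-flowered constricted-pod: (325 − 334)² / 334 = 0.2425
  terminal-flowered inflated-pod: (385 − 334)² / 334 = 7.7874
  terminal-flowered constricted-pod: (341 − 334)² / 334 = 0.1467
χ² = 7.1886 + 0.2425 + 7.7874 + 0.1467 = 15.3652 ≈ 15.365
Degrees of freedom = 4 − 1 = 3; critical value at α = 0.1 is 6.251.
Since 15.365 > 6.251, we reject the null hypothesis — the data do not fit the 1:1:1:1 ratio.

15.365; not consistent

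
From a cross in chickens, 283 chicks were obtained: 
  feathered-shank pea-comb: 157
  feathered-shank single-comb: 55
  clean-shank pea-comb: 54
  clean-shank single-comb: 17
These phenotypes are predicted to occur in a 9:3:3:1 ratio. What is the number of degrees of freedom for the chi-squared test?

3

A goodness-of-fit test with 4 phenotype classes has df = 4 − 1 = 3.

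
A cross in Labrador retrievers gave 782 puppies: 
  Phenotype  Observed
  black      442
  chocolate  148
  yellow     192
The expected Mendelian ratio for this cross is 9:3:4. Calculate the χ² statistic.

0.086

Expected counts for N = 782 under a 9:3:4 ratio (total parts = 16):
  black: 782 × 9/16 = 439.875
  chocolate: 782 × 3/16 = 146.625
  yellow: 782 × 4/16 = 195.5
χ² = Σ (O − E)² / E
  black: (442 − 439.875)² / 439.875 = 0.0103
  chocolate: (148 − 146.625)² / 146.625 = 0.0129
  yellow: (192 − 195.5)² / 195.5 = 0.0627
χ² = 0.0103 + 0.0129 + 0.0627 = 0.0859 ≈ 0.086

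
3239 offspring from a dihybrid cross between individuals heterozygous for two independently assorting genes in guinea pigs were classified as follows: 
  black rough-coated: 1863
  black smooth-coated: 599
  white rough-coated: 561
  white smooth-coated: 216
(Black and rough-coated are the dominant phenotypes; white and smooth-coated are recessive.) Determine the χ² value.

A dihybrid F₂ with independent assortment and complete dominance at both loci gives a 9:3:3:1 phenotypic ratio.
The 9:3:3:1 ratio has 16 parts, so with N = 3239 the expected counts are:
  black rough-coated: 3239 × 9/16 = 1821.9375
  black smooth-coated: 3239 × 3/16 = 607.3125
  white rough-coated: 3239 × 3/16 = 607.3125
  white smooth-coated: 3239 × 1/16 = 202.4375
χ² = Σ (O − E)² / E
  black rough-coated: (1863 − 1821.9375)² / 1821.9375 = 0.9255
  black smooth-coated: (599 − 607.3125)² / 607.3125 = 0.1138
  white rough-coated: (561 − 607.3125)² / 607.3125 = 3.5317
  white smooth-coated: (216 − 202.4375)² / 202.4375 = 0.9086
χ² = 0.9255 + 0.1138 + 3.5317 + 0.9086 = 5.4796 ≈ 5.480

5.480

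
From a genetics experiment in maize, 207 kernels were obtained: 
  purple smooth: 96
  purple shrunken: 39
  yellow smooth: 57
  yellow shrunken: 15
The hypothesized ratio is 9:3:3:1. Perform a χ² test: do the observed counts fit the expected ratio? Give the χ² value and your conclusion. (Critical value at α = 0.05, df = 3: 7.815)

12.440; not consistent

Under the 9:3:3:1 hypothesis (Σ ratio = 16, N = 207):
  purple smooth: 207 × 9/16 = 116.4375
  purple shrunken: 207 × 3/16 = 38.8125
  yellow smooth: 207 × 3/16 = 38.8125
  yellow shrunken: 207 × 1/16 = 12.9375
χ² = Σ (O − E)² / E
  purple smooth: (96 − 116.4375)² / 116.4375 = 3.5873
  purple shrunken: (39 − 38.8125)² / 38.8125 = 0.0009
  yellow smooth: (57 − 38.8125)² / 38.8125 = 8.5226
  yellow shrunken: (15 − 12.9375)² / 12.9375 = 0.3288
χ² = 3.5873 + 0.0009 + 8.5226 + 0.3288 = 12.4396 ≈ 12.440
Degrees of freedom = 4 − 1 = 3; critical value at α = 0.05 is 7.815.
Since 12.440 > 7.815, we reject the null hypothesis — the data do not fit the 9:3:3:1 ratio.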